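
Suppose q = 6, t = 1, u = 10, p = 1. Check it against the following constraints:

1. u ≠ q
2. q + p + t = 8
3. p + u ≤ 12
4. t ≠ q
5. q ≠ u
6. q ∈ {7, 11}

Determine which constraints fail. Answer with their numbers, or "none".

1. u = 10, q = 6; distinct  ✔
2. q + p + t = 6 + 1 + 1 = 8  ✔
3. p + u = 1 + 10 = 11; 11 ≤ 12  ✔
4. t = 1, q = 6; distinct  ✔
5. q = 6, u = 10; distinct  ✔
6. q = 6 is not in {7, 11}  ✘

The assignment fails constraint 6.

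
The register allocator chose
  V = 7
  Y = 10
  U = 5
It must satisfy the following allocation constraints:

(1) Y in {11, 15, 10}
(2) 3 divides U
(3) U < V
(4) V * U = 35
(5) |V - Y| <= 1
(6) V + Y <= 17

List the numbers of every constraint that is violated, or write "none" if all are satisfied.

(1) Y = 10 is in {11, 15, 10} — holds.
(2) 5 = 3*1 + 2, so 3 does not divide 5 — does not hold.
(3) U = 5, V = 7; 5 < 7 — holds.
(4) V * U = 7 * 5 = 35 — holds.
(5) |7 - 10| = 3; 3 > 1, exceeds bound 1 — does not hold.
(6) V + Y = 7 + 10 = 17; 17 ≤ 17 — holds.

The assignment fails constraints 2 and 5.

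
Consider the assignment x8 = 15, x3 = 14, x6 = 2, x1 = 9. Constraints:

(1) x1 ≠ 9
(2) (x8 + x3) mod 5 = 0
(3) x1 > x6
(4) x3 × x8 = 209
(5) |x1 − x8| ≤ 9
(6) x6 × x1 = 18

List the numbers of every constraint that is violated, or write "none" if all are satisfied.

(1) x1 = 9, but 9 is required to differ  ✗
(2) x8 + x3 = 29; 29 mod 5 = 4, not 0  ✗
(3) x1 = 9, x6 = 2; 9 > 2  ✓
(4) x3 × x8 = 14 × 15 = 210, not 209  ✗
(5) |9 − 15| = 6; 6 ≤ 9  ✓
(6) x6 × x1 = 2 × 9 = 18  ✓

Violated: 1, 2, 4.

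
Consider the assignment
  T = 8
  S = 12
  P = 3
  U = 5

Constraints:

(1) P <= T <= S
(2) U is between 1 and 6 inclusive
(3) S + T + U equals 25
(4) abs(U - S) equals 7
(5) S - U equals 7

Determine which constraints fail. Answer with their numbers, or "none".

(1) values 3 <= 8 <= 12 — holds.
(2) U = 5 lies in [1, 6] — holds.
(3) S + T + U = 12 + 8 + 5 = 25 — holds.
(4) abs(5 - 12) = 7 — holds.
(5) S - U = 12 - 5 = 7 — holds.

All constraints are satisfied.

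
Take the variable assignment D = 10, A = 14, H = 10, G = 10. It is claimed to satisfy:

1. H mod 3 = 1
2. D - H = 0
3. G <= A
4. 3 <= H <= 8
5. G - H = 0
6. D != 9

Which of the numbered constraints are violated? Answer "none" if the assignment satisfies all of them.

No — constraint 4 is not satisfied.

1. 10 mod 3 = 1 — satisfied.
2. D - H = 10 - 10 = 0 — satisfied.
3. G = 10, A = 14; 10 ≤ 14 — satisfied.
4. H = 10 is outside [3, 8] — violated.
5. G - H = 10 - 10 = 0 — satisfied.
6. D = 10, and 10 ≠ 9 — satisfied.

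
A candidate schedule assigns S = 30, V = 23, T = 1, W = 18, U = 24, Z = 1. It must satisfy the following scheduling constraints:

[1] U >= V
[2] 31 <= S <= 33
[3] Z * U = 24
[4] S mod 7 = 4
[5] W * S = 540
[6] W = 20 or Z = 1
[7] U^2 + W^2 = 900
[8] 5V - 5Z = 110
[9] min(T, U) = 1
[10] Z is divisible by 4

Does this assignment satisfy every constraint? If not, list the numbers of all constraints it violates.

[1] U = 24, V = 23; 24 ≥ 23 — satisfied.
[2] S = 30 is outside [31, 33] — violated.
[3] Z * U = 1 * 24 = 24 — satisfied.
[4] 30 mod 7 = 2, not 4 — violated.
[5] W * S = 18 * 30 = 540 — satisfied.
[6] W = 18 ≠ 20, but Z = 1 = 1 (second disjunct) — satisfied.
[7] U^2 + W^2 = 24^2 + 18^2 = 576 + 324 = 900 — satisfied.
[8] 5V - 5Z = 5(23) - 5(1) = 110 — satisfied.
[9] min(1, 24) = 1 — satisfied.
[10] 1 = 4*0 + 1, so 4 does not divide 1 — violated.

The assignment fails constraints 2, 4, and 10.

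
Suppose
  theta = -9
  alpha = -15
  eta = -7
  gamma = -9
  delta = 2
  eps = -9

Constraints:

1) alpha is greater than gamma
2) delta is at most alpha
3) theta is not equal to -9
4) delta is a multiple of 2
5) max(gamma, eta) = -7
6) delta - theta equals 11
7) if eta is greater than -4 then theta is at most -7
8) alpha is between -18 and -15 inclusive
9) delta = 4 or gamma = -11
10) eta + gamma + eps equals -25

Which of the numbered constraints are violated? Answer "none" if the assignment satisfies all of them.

1) alpha = -15, gamma = -9; -15 ≤ -9 (want >)  false
2) delta = 2, alpha = -15; 2 > -15 (want ≤)  false
3) theta = -9, but -9 is required to differ  false
4) 2 / 2 = 1, so 2 divides 2  true
5) max(-9, -7) = -7  true
6) delta - theta = 2 - (-9) = 11  true
7) eta = -7, not > -4; antecedent false, conditional vacuously true  true
8) alpha = -15 lies in [-18, -15]  true
9) delta = 2 ≠ 4 and gamma = -9 ≠ -11; both disjuncts false  false
10) eta + gamma + eps = -7 + (-9) + (-9) = -25  true

No — constraints 1, 2, 3, and 9 are not satisfied.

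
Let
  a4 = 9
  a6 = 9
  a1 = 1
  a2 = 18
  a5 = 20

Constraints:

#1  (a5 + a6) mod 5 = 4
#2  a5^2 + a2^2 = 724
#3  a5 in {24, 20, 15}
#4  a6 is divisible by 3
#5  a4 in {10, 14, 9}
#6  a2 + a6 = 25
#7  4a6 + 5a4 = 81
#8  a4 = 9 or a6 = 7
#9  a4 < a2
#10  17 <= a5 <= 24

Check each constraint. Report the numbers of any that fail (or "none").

The assignment fails constraint 6.

#1 a5 + a6 = 29; 29 mod 5 = 4  holds
#2 a5^2 + a2^2 = 20^2 + 18^2 = 400 + 324 = 724  holds
#3 a5 = 20 is in {24, 20, 15}  holds
#4 9 / 3 = 3, so 3 divides 9  holds
#5 a4 = 9 is in {10, 14, 9}  holds
#6 a2 + a6 = 18 + 9 = 27, not 25  fails
#7 4a6 + 5a4 = 4(9) + 5(9) = 81  holds
#8 a4 = 9 = 9 (first disjunct)  holds
#9 a4 = 9, a2 = 18; 9 < 18  holds
#10 a5 = 20 lies in [17, 24]  holds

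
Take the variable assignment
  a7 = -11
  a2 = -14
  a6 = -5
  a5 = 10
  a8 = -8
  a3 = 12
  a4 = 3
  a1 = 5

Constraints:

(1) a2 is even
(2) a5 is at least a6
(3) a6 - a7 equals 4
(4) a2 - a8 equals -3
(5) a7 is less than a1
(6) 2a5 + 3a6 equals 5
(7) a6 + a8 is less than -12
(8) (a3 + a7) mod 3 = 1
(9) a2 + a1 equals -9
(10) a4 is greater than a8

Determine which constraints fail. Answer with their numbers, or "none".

Constraints 3, 4 do not hold.

(1) a2 = -14 is even — satisfied.
(2) a5 = 10, a6 = -5; 10 ≥ -5 — satisfied.
(3) a6 - a7 = -5 - (-11) = 6, not 4 — violated.
(4) a2 - a8 = -14 - (-8) = -6, not -3 — violated.
(5) a7 = -11, a1 = 5; -11 < 5 — satisfied.
(6) 2a5 + 3a6 = 2(10) + 3(-5) = 5 — satisfied.
(7) a6 + a8 = -5 + (-8) = -13; -13 < -12 — satisfied.
(8) a3 + a7 = 1; 1 mod 3 = 1 — satisfied.
(9) a2 + a1 = -14 + 5 = -9 — satisfied.
(10) a4 = 3, a8 = -8; 3 > -8 — satisfied.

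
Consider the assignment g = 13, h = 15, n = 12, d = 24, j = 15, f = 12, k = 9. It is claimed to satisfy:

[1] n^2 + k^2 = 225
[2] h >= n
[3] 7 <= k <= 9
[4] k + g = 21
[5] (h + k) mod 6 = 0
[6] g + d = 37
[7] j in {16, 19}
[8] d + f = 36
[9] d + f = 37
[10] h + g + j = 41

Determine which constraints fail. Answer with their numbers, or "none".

[1] n^2 + k^2 = 12^2 + 9^2 = 144 + 81 = 225 — satisfied.
[2] h = 15, n = 12; 15 ≥ 12 — satisfied.
[3] k = 9 lies in [7, 9] — satisfied.
[4] k + g = 9 + 13 = 22, not 21 — violated.
[5] h + k = 24; 24 mod 6 = 0 — satisfied.
[6] g + d = 13 + 24 = 37 — satisfied.
[7] j = 15 is not in {16, 19} — violated.
[8] d + f = 24 + 12 = 36 — satisfied.
[9] d + f = 24 + 12 = 36, not 37 — violated.
[10] h + g + j = 15 + 13 + 15 = 43, not 41 — violated.

Violated: 4, 7, 9, 10.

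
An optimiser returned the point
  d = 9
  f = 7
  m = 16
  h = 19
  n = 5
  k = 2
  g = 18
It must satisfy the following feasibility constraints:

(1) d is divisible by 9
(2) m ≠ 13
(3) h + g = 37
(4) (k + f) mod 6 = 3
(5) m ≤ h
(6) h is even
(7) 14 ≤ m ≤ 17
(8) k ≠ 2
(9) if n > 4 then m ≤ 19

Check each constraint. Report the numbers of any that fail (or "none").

No — constraints 6 and 8 are not satisfied.

(1) 9 / 9 = 1, so 9 divides 9 — OK.
(2) m = 16, and 16 ≠ 13 — OK.
(3) h + g = 19 + 18 = 37 — OK.
(4) k + f = 9; 9 mod 6 = 3 — OK.
(5) m = 16, h = 19; 16 ≤ 19 — OK.
(6) h = 19 is odd — violated.
(7) m = 16 lies in [14, 17] — OK.
(8) k = 2, but 2 is required to differ — violated.
(9) n = 5 > 4, so we need m ≤ 19; m = 16 ≤ 19 — OK.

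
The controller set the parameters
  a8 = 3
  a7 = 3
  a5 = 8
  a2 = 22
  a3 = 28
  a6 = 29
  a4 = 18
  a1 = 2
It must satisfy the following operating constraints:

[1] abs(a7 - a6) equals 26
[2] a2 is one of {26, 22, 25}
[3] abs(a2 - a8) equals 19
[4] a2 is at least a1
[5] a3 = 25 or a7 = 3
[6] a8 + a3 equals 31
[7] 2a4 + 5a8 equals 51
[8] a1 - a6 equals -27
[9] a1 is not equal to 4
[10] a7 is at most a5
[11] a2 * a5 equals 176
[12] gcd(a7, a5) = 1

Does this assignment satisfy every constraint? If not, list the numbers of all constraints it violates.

No violations.

[1] abs(3 - 29) = 26  holds
[2] a2 = 22 is in {26, 22, 25}  holds
[3] abs(22 - 3) = 19  holds
[4] a2 = 22, a1 = 2; 22 ≥ 2  holds
[5] a3 = 28 ≠ 25, but a7 = 3 = 3 (second disjunct)  holds
[6] a8 + a3 = 3 + 28 = 31  holds
[7] 2a4 + 5a8 = 2(18) + 5(3) = 51  holds
[8] a1 - a6 = 2 - 29 = -27  holds
[9] a1 = 2, and 2 ≠ 4  holds
[10] a7 = 3, a5 = 8; 3 ≤ 8  holds
[11] a2 * a5 = 22 * 8 = 176  holds
[12] gcd(3, 8) = 1  holds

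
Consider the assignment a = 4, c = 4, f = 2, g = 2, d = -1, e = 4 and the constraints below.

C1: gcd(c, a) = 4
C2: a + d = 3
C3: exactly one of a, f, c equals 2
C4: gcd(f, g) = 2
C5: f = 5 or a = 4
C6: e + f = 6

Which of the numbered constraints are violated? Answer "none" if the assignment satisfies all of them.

C1: gcd(4, 4) = 4 — holds.
C2: a + d = 4 + (-1) = 3 — holds.
C3: a=4, f=2, c=4; 1 of them equals 2 — holds.
C4: gcd(2, 2) = 2 — holds.
C5: f = 2 ≠ 5, but a = 4 = 4 (second disjunct) — holds.
C6: e + f = 4 + 2 = 6 — holds.

No violations.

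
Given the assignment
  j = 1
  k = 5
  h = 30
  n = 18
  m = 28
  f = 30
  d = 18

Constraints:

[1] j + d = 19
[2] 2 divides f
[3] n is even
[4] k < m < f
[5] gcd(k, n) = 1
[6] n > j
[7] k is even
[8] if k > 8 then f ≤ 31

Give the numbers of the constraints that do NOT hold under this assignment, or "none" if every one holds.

[1] j + d = 1 + 18 = 19 — holds.
[2] 30 / 2 = 15, so 2 divides 30 — holds.
[3] n = 18 is even — holds.
[4] values 5 < 28 < 30 — holds.
[5] gcd(5, 18) = 1 — holds.
[6] n = 18, j = 1; 18 > 1 — holds.
[7] k = 5 is odd — fails.
[8] k = 5, not > 8; antecedent false, conditional vacuously true — holds.

The assignment fails constraint 7.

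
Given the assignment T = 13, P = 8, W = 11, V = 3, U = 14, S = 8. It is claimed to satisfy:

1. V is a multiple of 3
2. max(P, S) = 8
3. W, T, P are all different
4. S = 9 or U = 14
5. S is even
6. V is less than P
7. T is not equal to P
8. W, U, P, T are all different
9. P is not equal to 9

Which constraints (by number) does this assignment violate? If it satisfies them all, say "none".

All constraints are satisfied.

1. 3 / 3 = 1, so 3 divides 3  ✓
2. max(8, 8) = 8  ✓
3. values 11, 13, 8 are pairwise distinct  ✓
4. S = 8 ≠ 9, but U = 14 = 14 (second disjunct)  ✓
5. S = 8 is even  ✓
6. V = 3, P = 8; 3 < 8  ✓
7. T = 13, P = 8; distinct  ✓
8. values 11, 14, 8, 13 are pairwise distinct  ✓
9. P = 8, and 8 ≠ 9  ✓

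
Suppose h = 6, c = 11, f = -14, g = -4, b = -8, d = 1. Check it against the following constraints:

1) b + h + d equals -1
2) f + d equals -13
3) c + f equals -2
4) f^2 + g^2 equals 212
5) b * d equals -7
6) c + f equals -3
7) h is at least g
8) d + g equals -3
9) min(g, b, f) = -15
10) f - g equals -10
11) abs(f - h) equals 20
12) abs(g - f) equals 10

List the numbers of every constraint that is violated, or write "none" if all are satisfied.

1) b + h + d = -8 + 6 + 1 = -1 — holds.
2) f + d = -14 + 1 = -13 — holds.
3) c + f = 11 + (-14) = -3, not -2 — does not hold.
4) f^2 + g^2 = (-14)^2 + (-4)^2 = 196 + 16 = 212 — holds.
5) b * d = -8 * 1 = -8, not -7 — does not hold.
6) c + f = 11 + (-14) = -3 — holds.
7) h = 6, g = -4; 6 ≥ -4 — holds.
8) d + g = 1 + (-4) = -3 — holds.
9) min(-4, -8, -14) = -14, not -15 — does not hold.
10) f - g = -14 - (-4) = -10 — holds.
11) abs(-14 - 6) = 20 — holds.
12) abs(-4 - (-14)) = 10 — holds.

Violated: 3, 5, 9.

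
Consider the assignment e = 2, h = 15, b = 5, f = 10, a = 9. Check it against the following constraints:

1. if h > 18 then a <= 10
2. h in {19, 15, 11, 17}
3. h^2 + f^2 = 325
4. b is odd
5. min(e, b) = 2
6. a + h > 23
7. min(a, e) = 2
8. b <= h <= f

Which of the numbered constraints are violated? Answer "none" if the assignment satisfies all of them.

Constraint 8 does not hold.

1. h = 15, not > 18; antecedent false, conditional vacuously true — satisfied.
2. h = 15 is in {19, 15, 11, 17} — satisfied.
3. h^2 + f^2 = 15^2 + 10^2 = 225 + 100 = 325 — satisfied.
4. b = 5 is odd — satisfied.
5. min(2, 5) = 2 — satisfied.
6. a + h = 9 + 15 = 24; 24 > 23 — satisfied.
7. min(9, 2) = 2 — satisfied.
8. values 5, 15, 10; h = 15 is not <= f = 10 — violated.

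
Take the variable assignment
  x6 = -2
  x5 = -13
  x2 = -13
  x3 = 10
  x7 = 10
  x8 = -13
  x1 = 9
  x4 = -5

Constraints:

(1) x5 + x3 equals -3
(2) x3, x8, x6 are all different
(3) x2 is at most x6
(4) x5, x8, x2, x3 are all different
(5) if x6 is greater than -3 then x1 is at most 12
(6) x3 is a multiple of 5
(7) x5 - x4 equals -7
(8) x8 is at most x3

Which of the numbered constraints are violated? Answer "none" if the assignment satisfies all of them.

No — constraints 4 and 7 are not satisfied.

(1) x5 + x3 = -13 + 10 = -3 — satisfied.
(2) values 10, -13, -2 are pairwise distinct — satisfied.
(3) x2 = -13, x6 = -2; -13 ≤ -2 — satisfied.
(4) x5 = x8 = -13, not all different — violated.
(5) x6 = -2 > -3, so we need x1 ≤ 12; x1 = 9 ≤ 12 — satisfied.
(6) 10 / 5 = 2, so 5 divides 10 — satisfied.
(7) x5 - x4 = -13 - (-5) = -8, not -7 — violated.
(8) x8 = -13, x3 = 10; -13 ≤ 10 — satisfied.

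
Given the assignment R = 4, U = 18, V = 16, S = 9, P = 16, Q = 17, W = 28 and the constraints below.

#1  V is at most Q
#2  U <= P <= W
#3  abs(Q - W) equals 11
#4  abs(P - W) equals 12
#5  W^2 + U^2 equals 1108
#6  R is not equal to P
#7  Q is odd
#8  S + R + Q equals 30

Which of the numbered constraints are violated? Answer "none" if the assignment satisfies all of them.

#1 V = 16, Q = 17; 16 ≤ 17  holds
#2 values 18, 16, 28; U = 18 is not <= P = 16  fails
#3 abs(17 - 28) = 11  holds
#4 abs(16 - 28) = 12  holds
#5 W^2 + U^2 = 28^2 + 18^2 = 784 + 324 = 1108  holds
#6 R = 4, P = 16; distinct  holds
#7 Q = 17 is odd  holds
#8 S + R + Q = 9 + 4 + 17 = 30  holds

No — constraint 2 is not satisfied.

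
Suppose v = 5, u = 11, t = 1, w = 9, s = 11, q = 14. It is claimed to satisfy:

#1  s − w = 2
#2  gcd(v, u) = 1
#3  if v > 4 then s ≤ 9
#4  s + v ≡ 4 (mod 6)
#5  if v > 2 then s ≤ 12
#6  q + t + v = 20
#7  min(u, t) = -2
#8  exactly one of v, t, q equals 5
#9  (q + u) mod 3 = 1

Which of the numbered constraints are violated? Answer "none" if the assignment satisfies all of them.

#1 s − w = 11 − 9 = 2 — satisfied.
#2 gcd(5, 11) = 1 — satisfied.
#3 v = 5 > 4, so we need s ≤ 9; but s = 11 > 9 — violated.
#4 s + v = 16; 16 mod 6 = 4 — satisfied.
#5 v = 5 > 2, so we need s ≤ 12; s = 11 ≤ 12 — satisfied.
#6 q + t + v = 14 + 1 + 5 = 20 — satisfied.
#7 min(11, 1) = 1, not -2 — violated.
#8 v=5, t=1, q=14; 1 of them equals 5 — satisfied.
#9 q + u = 25; 25 mod 3 = 1 — satisfied.

Constraints 3 and 7 do not hold.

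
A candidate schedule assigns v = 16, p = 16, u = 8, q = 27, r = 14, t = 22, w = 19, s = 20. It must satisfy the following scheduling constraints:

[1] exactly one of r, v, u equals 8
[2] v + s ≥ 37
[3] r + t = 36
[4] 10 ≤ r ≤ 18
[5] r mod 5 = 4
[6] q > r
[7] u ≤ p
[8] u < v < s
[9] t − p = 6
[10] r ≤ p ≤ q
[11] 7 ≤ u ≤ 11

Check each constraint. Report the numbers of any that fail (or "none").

Violated: 2.

[1] r=14, v=16, u=8; 1 of them equals 8 — holds.
[2] v + s = 16 + 20 = 36; 36 < 37, bound 37 not met — does not hold.
[3] r + t = 14 + 22 = 36 — holds.
[4] r = 14 lies in [10, 18] — holds.
[5] 14 mod 5 = 4 — holds.
[6] q = 27, r = 14; 27 > 14 — holds.
[7] u = 8, p = 16; 8 ≤ 16 — holds.
[8] values 8 < 16 < 20 — holds.
[9] t − p = 22 − 16 = 6 — holds.
[10] values 14 ≤ 16 ≤ 27 — holds.
[11] u = 8 lies in [7, 11] — holds.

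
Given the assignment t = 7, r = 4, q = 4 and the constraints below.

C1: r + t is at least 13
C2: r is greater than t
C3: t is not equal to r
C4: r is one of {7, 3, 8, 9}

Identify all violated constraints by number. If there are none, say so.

C1: r + t = 4 + 7 = 11; 11 < 13, bound 13 not met  ✘
C2: r = 4, t = 7; 4 ≤ 7 (want >)  ✘
C3: t = 7, r = 4; distinct  ✔
C4: r = 4 is not in {7, 3, 8, 9}  ✘

Constraints 1, 2, and 4 are violated.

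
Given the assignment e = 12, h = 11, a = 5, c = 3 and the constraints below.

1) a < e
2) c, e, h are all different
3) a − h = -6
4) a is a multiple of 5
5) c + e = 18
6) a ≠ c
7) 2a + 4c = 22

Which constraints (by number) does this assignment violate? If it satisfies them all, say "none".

1) a = 5, e = 12; 5 < 12  ✔
2) values 3, 12, 11 are pairwise distinct  ✔
3) a − h = 5 − 11 = -6  ✔
4) 5 / 5 = 1, so 5 divides 5  ✔
5) c + e = 3 + 12 = 15, not 18  ✘
6) a = 5, c = 3; distinct  ✔
7) 2a + 4c = 2(5) + 4(3) = 22  ✔

The assignment fails constraint 5.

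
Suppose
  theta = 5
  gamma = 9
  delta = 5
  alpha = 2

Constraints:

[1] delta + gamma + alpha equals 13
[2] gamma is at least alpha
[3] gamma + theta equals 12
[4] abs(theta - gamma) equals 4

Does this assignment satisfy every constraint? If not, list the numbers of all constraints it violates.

[1] delta + gamma + alpha = 5 + 9 + 2 = 16, not 13  ✗
[2] gamma = 9, alpha = 2; 9 ≥ 2  ✓
[3] gamma + theta = 9 + 5 = 14, not 12  ✗
[4] abs(5 - 9) = 4  ✓

Violated: 1, 3.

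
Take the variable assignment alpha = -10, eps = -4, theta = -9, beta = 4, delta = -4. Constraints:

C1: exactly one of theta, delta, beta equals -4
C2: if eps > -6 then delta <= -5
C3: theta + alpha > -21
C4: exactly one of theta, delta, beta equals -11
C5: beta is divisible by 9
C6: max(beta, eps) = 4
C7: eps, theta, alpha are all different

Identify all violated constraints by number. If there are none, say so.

Constraints 2, 4, and 5 do not hold.

C1: theta=-9, delta=-4, beta=4; 1 of them equals -4  holds
C2: eps = -4 > -6, so we need delta ≤ -5; but delta = -4 > -5  fails
C3: theta + alpha = -9 + (-10) = -19; -19 > -21  holds
C4: theta=-9, delta=-4, beta=4; 0 of them equal -11, not exactly one  fails
C5: 4 = 9*0 + 4, so 9 does not divide 4  fails
C6: max(4, -4) = 4  holds
C7: values -4, -9, -10 are pairwise distinct  holds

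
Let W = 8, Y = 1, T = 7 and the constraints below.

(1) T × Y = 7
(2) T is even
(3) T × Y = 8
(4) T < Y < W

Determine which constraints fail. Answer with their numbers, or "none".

The assignment fails constraints 2, 3, 4.

(1) T × Y = 7 × 1 = 7  ✔
(2) T = 7 is odd  ✘
(3) T × Y = 7 × 1 = 7, not 8  ✘
(4) values 7, 1, 8; T = 7 is not < Y = 1  ✘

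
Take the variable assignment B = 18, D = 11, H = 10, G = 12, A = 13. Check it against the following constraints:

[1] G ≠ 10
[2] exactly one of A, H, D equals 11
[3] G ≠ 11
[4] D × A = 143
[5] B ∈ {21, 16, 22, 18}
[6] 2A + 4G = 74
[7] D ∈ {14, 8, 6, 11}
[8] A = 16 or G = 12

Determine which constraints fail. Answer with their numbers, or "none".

[1] G = 12, and 12 ≠ 10  holds
[2] A=13, H=10, D=11; 1 of them equals 11  holds
[3] G = 12, and 12 ≠ 11  holds
[4] D × A = 11 × 13 = 143  holds
[5] B = 18 is in {21, 16, 22, 18}  holds
[6] 2A + 4G = 2(13) + 4(12) = 74  holds
[7] D = 11 is in {14, 8, 6, 11}  holds
[8] A = 13 ≠ 16, but G = 12 = 12 (second disjunct)  holds

The assignment satisfies every constraint.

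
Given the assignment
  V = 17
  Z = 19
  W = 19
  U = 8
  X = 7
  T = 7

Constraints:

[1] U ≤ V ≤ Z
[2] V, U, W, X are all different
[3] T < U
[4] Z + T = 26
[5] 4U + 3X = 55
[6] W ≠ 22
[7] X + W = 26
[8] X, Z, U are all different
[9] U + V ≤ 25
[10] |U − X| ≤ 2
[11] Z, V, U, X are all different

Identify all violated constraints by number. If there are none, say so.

No — constraint 5 is not satisfied.

[1] values 8 ≤ 17 ≤ 19 — OK.
[2] values 17, 8, 19, 7 are pairwise distinct — OK.
[3] T = 7, U = 8; 7 < 8 — OK.
[4] Z + T = 19 + 7 = 26 — OK.
[5] 4U + 3X = 4(8) + 3(7) = 53, not 55 — violated.
[6] W = 19, and 19 ≠ 22 — OK.
[7] X + W = 7 + 19 = 26 — OK.
[8] values 7, 19, 8 are pairwise distinct — OK.
[9] U + V = 8 + 17 = 25; 25 ≤ 25 — OK.
[10] |8 − 7| = 1; 1 ≤ 2 — OK.
[11] values 19, 17, 8, 7 are pairwise distinct — OK.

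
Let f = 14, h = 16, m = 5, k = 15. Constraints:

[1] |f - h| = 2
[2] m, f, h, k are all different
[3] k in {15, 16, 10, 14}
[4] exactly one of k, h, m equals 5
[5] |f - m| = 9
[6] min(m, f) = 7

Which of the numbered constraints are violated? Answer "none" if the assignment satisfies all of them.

The assignment fails constraint 6.

[1] |14 - 16| = 2 — holds.
[2] values 5, 14, 16, 15 are pairwise distinct — holds.
[3] k = 15 is in {15, 16, 10, 14} — holds.
[4] k=15, h=16, m=5; 1 of them equals 5 — holds.
[5] |14 - 5| = 9 — holds.
[6] min(5, 14) = 5, not 7 — fails.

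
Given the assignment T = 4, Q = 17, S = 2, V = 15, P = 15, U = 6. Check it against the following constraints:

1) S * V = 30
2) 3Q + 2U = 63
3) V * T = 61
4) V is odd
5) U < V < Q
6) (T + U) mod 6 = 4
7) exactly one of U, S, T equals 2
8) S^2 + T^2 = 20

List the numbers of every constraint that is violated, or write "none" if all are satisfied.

The assignment fails constraint 3.

1) S * V = 2 * 15 = 30  ✔
2) 3Q + 2U = 3(17) + 2(6) = 63  ✔
3) V * T = 15 * 4 = 60, not 61  ✘
4) V = 15 is odd  ✔
5) values 6 < 15 < 17  ✔
6) T + U = 10; 10 mod 6 = 4  ✔
7) U=6, S=2, T=4; 1 of them equals 2  ✔
8) S^2 + T^2 = 2^2 + 4^2 = 4 + 16 = 20  ✔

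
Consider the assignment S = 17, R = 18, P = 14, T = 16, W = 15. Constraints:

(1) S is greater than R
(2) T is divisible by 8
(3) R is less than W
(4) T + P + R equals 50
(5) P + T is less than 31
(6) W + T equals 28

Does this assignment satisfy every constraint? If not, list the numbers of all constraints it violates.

Constraints 1, 3, 4, 6 are violated.

(1) S = 17, R = 18; 17 ≤ 18 (want >) — fails.
(2) 16 / 8 = 2, so 8 divides 16 — holds.
(3) R = 18, W = 15; 18 ≥ 15 (want <) — fails.
(4) T + P + R = 16 + 14 + 18 = 48, not 50 — fails.
(5) P + T = 14 + 16 = 30; 30 < 31 — holds.
(6) W + T = 15 + 16 = 31, not 28 — fails.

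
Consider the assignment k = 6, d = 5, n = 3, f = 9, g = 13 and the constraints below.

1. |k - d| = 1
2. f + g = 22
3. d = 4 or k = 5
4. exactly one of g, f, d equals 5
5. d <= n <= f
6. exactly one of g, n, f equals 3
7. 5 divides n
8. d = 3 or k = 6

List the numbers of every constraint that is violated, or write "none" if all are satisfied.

1. |6 - 5| = 1  ✓
2. f + g = 9 + 13 = 22  ✓
3. d = 5 ≠ 4 and k = 6 ≠ 5; both disjuncts false  ✗
4. g=13, f=9, d=5; 1 of them equals 5  ✓
5. values 5, 3, 9; d = 5 is not <= n = 3  ✗
6. g=13, n=3, f=9; 1 of them equals 3  ✓
7. 3 = 5*0 + 3, so 5 does not divide 3  ✗
8. d = 5 ≠ 3, but k = 6 = 6 (second disjunct)  ✓

Constraints 3, 5, 7 do not hold.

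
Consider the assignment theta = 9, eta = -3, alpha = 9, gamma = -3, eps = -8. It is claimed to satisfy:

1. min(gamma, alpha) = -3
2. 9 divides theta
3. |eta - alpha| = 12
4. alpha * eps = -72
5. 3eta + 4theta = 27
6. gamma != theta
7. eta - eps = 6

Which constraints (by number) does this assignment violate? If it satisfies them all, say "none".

The assignment fails constraint 7.

1. min(-3, 9) = -3 — holds.
2. 9 / 9 = 1, so 9 divides 9 — holds.
3. |-3 - 9| = 12 — holds.
4. alpha * eps = 9 * (-8) = -72 — holds.
5. 3eta + 4theta = 3(-3) + 4(9) = 27 — holds.
6. gamma = -3, theta = 9; distinct — holds.
7. eta - eps = -3 - (-8) = 5, not 6 — does not hold.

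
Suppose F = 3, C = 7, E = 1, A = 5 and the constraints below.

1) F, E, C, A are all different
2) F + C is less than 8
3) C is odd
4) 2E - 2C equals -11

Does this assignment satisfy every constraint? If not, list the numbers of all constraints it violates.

1) values 3, 1, 7, 5 are pairwise distinct — satisfied.
2) F + C = 3 + 7 = 10; 10 ≥ 8, bound 8 not met — violated.
3) C = 7 is odd — satisfied.
4) 2E - 2C = 2(1) - 2(7) = -12, not -11 — violated.

Violated: 2, 4.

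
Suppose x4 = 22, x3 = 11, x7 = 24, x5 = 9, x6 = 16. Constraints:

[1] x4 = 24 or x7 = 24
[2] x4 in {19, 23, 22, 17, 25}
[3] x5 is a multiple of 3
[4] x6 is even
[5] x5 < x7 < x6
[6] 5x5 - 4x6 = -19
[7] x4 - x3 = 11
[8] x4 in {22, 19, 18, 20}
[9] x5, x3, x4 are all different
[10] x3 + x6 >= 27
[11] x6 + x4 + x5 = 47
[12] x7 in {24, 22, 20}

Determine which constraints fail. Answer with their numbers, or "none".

[1] x4 = 22 ≠ 24, but x7 = 24 = 24 (second disjunct)  ✔
[2] x4 = 22 is in {19, 23, 22, 17, 25}  ✔
[3] 9 / 3 = 3, so 3 divides 9  ✔
[4] x6 = 16 is even  ✔
[5] values 9, 24, 16; x7 = 24 is not < x6 = 16  ✘
[6] 5x5 - 4x6 = 5(9) - 4(16) = -19  ✔
[7] x4 - x3 = 22 - 11 = 11  ✔
[8] x4 = 22 is in {22, 19, 18, 20}  ✔
[9] values 9, 11, 22 are pairwise distinct  ✔
[10] x3 + x6 = 11 + 16 = 27; 27 ≥ 27  ✔
[11] x6 + x4 + x5 = 16 + 22 + 9 = 47  ✔
[12] x7 = 24 is in {24, 22, 20}  ✔

Constraint 5 is violated.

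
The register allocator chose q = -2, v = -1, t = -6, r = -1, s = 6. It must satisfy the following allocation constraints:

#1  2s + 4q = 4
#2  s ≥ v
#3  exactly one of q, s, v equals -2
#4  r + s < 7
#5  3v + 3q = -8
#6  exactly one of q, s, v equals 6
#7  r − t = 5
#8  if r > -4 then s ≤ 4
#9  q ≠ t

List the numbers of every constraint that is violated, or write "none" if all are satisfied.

#1 2s + 4q = 2(6) + 4(-2) = 4  true
#2 s = 6, v = -1; 6 ≥ -1  true
#3 q=-2, s=6, v=-1; 1 of them equals -2  true
#4 r + s = -1 + 6 = 5; 5 < 7  true
#5 3v + 3q = 3(-1) + 3(-2) = -9, not -8  false
#6 q=-2, s=6, v=-1; 1 of them equals 6  true
#7 r − t = -1 − (-6) = 5  true
#8 r = -1 > -4, so we need s ≤ 4; but s = 6 > 4  false
#9 q = -2, t = -6; distinct  true

Constraints 5 and 8 do not hold.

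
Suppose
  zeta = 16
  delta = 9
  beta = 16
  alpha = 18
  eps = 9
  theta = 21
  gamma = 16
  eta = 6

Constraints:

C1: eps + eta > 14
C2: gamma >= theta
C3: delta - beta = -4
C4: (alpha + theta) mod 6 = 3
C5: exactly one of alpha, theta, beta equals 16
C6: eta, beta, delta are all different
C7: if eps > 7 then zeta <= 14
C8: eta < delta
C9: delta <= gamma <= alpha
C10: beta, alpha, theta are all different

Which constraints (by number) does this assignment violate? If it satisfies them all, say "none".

C1: eps + eta = 9 + 6 = 15; 15 > 14 — OK.
C2: gamma = 16, theta = 21; 16 < 21 (want ≥) — violated.
C3: delta - beta = 9 - 16 = -7, not -4 — violated.
C4: alpha + theta = 39; 39 mod 6 = 3 — OK.
C5: alpha=18, theta=21, beta=16; 1 of them equals 16 — OK.
C6: values 6, 16, 9 are pairwise distinct — OK.
C7: eps = 9 > 7, so we need zeta ≤ 14; but zeta = 16 > 14 — violated.
C8: eta = 6, delta = 9; 6 < 9 — OK.
C9: values 9 <= 16 <= 18 — OK.
C10: values 16, 18, 21 are pairwise distinct — OK.

The assignment fails constraints 2, 3, and 7.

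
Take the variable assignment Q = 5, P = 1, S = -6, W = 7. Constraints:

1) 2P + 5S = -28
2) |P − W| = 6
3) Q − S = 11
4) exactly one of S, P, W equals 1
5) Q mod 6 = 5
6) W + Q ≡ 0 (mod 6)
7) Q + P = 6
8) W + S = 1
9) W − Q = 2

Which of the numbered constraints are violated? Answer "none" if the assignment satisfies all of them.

None — every constraint holds.

1) 2P + 5S = 2(1) + 5(-6) = -28 — OK.
2) |1 − 7| = 6 — OK.
3) Q − S = 5 − (-6) = 11 — OK.
4) S=-6, P=1, W=7; 1 of them equals 1 — OK.
5) 5 mod 6 = 5 — OK.
6) W + Q = 12; 12 mod 6 = 0 — OK.
7) Q + P = 5 + 1 = 6 — OK.
8) W + S = 7 + (-6) = 1 — OK.
9) W − Q = 7 − 5 = 2 — OK.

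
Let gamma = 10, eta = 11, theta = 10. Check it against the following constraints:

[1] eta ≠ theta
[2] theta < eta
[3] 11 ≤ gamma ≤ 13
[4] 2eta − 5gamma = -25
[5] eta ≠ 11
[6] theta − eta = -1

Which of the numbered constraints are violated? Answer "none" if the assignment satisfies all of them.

The assignment fails constraints 3, 4, 5.

[1] eta = 11, theta = 10; distinct  true
[2] theta = 10, eta = 11; 10 < 11  true
[3] gamma = 10 is outside [11, 13]  false
[4] 2eta − 5gamma = 2(11) − 5(10) = -28, not -25  false
[5] eta = 11, but 11 is required to differ  false
[6] theta − eta = 10 − 11 = -1  true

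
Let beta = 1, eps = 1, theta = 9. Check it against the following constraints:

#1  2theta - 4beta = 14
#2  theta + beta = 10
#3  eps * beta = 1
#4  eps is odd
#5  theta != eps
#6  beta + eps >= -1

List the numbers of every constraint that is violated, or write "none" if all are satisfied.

The assignment satisfies every constraint.

#1 2theta - 4beta = 2(9) - 4(1) = 14  ✔
#2 theta + beta = 9 + 1 = 10  ✔
#3 eps * beta = 1 * 1 = 1  ✔
#4 eps = 1 is odd  ✔
#5 theta = 9, eps = 1; distinct  ✔
#6 beta + eps = 1 + 1 = 2; 2 ≥ -1  ✔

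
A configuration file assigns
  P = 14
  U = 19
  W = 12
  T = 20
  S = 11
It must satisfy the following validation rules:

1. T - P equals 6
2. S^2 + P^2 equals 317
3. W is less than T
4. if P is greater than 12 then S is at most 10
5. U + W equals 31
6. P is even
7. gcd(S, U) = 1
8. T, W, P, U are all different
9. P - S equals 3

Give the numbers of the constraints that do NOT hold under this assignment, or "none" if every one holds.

Violated: 4.

1. T - P = 20 - 14 = 6 — holds.
2. S^2 + P^2 = 11^2 + 14^2 = 121 + 196 = 317 — holds.
3. W = 12, T = 20; 12 < 20 — holds.
4. P = 14 > 12, so we need S ≤ 10; but S = 11 > 10 — does not hold.
5. U + W = 19 + 12 = 31 — holds.
6. P = 14 is even — holds.
7. gcd(11, 19) = 1 — holds.
8. values 20, 12, 14, 19 are pairwise distinct — holds.
9. P - S = 14 - 11 = 3 — holds.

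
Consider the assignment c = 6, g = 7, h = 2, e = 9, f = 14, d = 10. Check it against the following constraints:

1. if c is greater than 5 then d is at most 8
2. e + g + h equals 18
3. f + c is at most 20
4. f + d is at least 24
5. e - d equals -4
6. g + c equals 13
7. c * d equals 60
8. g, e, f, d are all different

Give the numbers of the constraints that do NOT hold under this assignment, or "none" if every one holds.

The assignment fails constraints 1 and 5.

1. c = 6 > 5, so we need d ≤ 8; but d = 10 > 8 — does not hold.
2. e + g + h = 9 + 7 + 2 = 18 — holds.
3. f + c = 14 + 6 = 20; 20 ≤ 20 — holds.
4. f + d = 14 + 10 = 24; 24 ≥ 24 — holds.
5. e - d = 9 - 10 = -1, not -4 — does not hold.
6. g + c = 7 + 6 = 13 — holds.
7. c * d = 6 * 10 = 60 — holds.
8. values 7, 9, 14, 10 are pairwise distinct — holds.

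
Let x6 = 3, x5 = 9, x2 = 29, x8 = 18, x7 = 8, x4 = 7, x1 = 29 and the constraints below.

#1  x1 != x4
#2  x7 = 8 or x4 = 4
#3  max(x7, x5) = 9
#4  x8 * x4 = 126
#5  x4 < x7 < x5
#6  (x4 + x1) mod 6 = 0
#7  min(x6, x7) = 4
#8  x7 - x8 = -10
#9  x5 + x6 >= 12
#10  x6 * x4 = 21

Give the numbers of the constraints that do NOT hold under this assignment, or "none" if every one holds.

#1 x1 = 29, x4 = 7; distinct  true
#2 x7 = 8 = 8 (first disjunct)  true
#3 max(8, 9) = 9  true
#4 x8 * x4 = 18 * 7 = 126  true
#5 values 7 < 8 < 9  true
#6 x4 + x1 = 36; 36 mod 6 = 0  true
#7 min(3, 8) = 3, not 4  false
#8 x7 - x8 = 8 - 18 = -10  true
#9 x5 + x6 = 9 + 3 = 12; 12 ≥ 12  true
#10 x6 * x4 = 3 * 7 = 21  true

No — constraint 7 is not satisfied.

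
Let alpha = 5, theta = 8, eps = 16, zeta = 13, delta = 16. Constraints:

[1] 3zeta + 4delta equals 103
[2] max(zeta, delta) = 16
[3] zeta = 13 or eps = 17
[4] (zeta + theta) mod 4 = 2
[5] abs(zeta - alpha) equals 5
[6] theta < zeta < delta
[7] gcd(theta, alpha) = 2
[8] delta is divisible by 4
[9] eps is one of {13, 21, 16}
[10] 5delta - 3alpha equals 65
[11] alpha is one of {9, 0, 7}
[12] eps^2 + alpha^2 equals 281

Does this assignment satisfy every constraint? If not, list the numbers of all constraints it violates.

[1] 3zeta + 4delta = 3(13) + 4(16) = 103  yes
[2] max(13, 16) = 16  yes
[3] zeta = 13 = 13 (first disjunct)  yes
[4] zeta + theta = 21; 21 mod 4 = 1, not 2  no
[5] abs(13 - 5) = 8, not 5  no
[6] values 8 < 13 < 16  yes
[7] gcd(8, 5) = 1, not 2  no
[8] 16 / 4 = 4, so 4 divides 16  yes
[9] eps = 16 is in {13, 21, 16}  yes
[10] 5delta - 3alpha = 5(16) - 3(5) = 65  yes
[11] alpha = 5 is not in {9, 0, 7}  no
[12] eps^2 + alpha^2 = 16^2 + 5^2 = 256 + 25 = 281  yes

No — constraints 4, 5, 7, and 11 are not satisfied.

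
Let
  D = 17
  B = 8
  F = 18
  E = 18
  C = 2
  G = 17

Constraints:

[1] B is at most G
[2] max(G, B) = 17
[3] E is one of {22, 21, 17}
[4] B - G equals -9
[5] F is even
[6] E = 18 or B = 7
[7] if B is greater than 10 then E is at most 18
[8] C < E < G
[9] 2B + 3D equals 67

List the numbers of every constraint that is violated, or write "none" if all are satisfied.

[1] B = 8, G = 17; 8 ≤ 17 — holds.
[2] max(17, 8) = 17 — holds.
[3] E = 18 is not in {22, 21, 17} — fails.
[4] B - G = 8 - 17 = -9 — holds.
[5] F = 18 is even — holds.
[6] E = 18 = 18 (first disjunct) — holds.
[7] B = 8, not > 10; antecedent false, conditional vacuously true — holds.
[8] values 2, 18, 17; E = 18 is not < G = 17 — fails.
[9] 2B + 3D = 2(8) + 3(17) = 67 — holds.

The assignment fails constraints 3 and 8.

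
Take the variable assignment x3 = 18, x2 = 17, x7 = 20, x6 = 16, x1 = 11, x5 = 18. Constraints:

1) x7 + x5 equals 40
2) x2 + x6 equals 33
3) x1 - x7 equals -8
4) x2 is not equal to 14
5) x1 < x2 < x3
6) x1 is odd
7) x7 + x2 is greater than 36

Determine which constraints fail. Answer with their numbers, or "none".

The assignment fails constraints 1 and 3.

1) x7 + x5 = 20 + 18 = 38, not 40 — violated.
2) x2 + x6 = 17 + 16 = 33 — OK.
3) x1 - x7 = 11 - 20 = -9, not -8 — violated.
4) x2 = 17, and 17 ≠ 14 — OK.
5) values 11 < 17 < 18 — OK.
6) x1 = 11 is odd — OK.
7) x7 + x2 = 20 + 17 = 37; 37 > 36 — OK.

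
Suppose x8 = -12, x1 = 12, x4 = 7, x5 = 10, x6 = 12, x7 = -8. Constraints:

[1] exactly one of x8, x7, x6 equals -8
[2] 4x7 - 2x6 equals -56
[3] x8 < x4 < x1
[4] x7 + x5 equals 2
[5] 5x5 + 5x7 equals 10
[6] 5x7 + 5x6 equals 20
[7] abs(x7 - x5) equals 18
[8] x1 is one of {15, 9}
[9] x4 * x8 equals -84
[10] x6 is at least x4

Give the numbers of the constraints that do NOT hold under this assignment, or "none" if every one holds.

[1] x8=-12, x7=-8, x6=12; 1 of them equals -8  OK
[2] 4x7 - 2x6 = 4(-8) - 2(12) = -56  OK
[3] values -12 < 7 < 12  OK
[4] x7 + x5 = -8 + 10 = 2  OK
[5] 5x5 + 5x7 = 5(10) + 5(-8) = 10  OK
[6] 5x7 + 5x6 = 5(-8) + 5(12) = 20  OK
[7] abs(-8 - 10) = 18  OK
[8] x1 = 12 is not in {15, 9}  FAIL
[9] x4 * x8 = 7 * (-12) = -84  OK
[10] x6 = 12, x4 = 7; 12 ≥ 7  OK

Constraint 8 is violated.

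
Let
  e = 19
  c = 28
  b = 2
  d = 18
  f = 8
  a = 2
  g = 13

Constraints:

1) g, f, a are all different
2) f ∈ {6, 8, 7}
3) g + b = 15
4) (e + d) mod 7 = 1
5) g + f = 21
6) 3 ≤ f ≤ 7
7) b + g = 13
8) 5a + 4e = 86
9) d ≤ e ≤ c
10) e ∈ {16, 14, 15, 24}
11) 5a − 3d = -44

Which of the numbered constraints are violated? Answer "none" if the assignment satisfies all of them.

Violated: 4, 6, 7, and 10.

1) values 13, 8, 2 are pairwise distinct  ✔
2) f = 8 is in {6, 8, 7}  ✔
3) g + b = 13 + 2 = 15  ✔
4) e + d = 37; 37 mod 7 = 2, not 1  ✘
5) g + f = 13 + 8 = 21  ✔
6) f = 8 is outside [3, 7]  ✘
7) b + g = 2 + 13 = 15, not 13  ✘
8) 5a + 4e = 5(2) + 4(19) = 86  ✔
9) values 18 ≤ 19 ≤ 28  ✔
10) e = 19 is not in {16, 14, 15, 24}  ✘
11) 5a − 3d = 5(2) − 3(18) = -44  ✔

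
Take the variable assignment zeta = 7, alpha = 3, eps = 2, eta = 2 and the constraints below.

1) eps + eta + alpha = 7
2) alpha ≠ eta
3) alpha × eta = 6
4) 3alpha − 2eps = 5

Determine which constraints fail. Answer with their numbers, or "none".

The assignment satisfies every constraint.

1) eps + eta + alpha = 2 + 2 + 3 = 7  ✓
2) alpha = 3, eta = 2; distinct  ✓
3) alpha × eta = 3 × 2 = 6  ✓
4) 3alpha − 2eps = 3(3) − 2(2) = 5  ✓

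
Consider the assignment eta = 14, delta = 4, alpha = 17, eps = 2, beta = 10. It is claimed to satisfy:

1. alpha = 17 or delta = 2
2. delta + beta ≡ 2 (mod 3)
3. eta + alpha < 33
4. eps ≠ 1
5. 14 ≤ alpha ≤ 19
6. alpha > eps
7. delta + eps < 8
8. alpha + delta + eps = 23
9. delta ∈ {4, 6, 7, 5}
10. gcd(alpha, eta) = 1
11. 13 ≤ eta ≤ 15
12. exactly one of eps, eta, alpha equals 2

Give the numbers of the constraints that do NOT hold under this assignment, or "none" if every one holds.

1. alpha = 17 = 17 (first disjunct) — satisfied.
2. delta + beta = 14; 14 mod 3 = 2 — satisfied.
3. eta + alpha = 14 + 17 = 31; 31 < 33 — satisfied.
4. eps = 2, and 2 ≠ 1 — satisfied.
5. alpha = 17 lies in [14, 19] — satisfied.
6. alpha = 17, eps = 2; 17 > 2 — satisfied.
7. delta + eps = 4 + 2 = 6; 6 < 8 — satisfied.
8. alpha + delta + eps = 17 + 4 + 2 = 23 — satisfied.
9. delta = 4 is in {4, 6, 7, 5} — satisfied.
10. gcd(17, 14) = 1 — satisfied.
11. eta = 14 lies in [13, 15] — satisfied.
12. eps=2, eta=14, alpha=17; 1 of them equals 2 — satisfied.

The assignment satisfies every constraint.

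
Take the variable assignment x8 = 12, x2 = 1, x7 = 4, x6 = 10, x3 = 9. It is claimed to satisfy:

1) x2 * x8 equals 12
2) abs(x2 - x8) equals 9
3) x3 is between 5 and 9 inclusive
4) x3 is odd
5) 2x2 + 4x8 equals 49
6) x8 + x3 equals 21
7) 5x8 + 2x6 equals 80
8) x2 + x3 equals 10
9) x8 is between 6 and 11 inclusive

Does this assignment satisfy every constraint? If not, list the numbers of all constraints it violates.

Constraints 2, 5, and 9 are violated.

1) x2 * x8 = 1 * 12 = 12  true
2) abs(1 - 12) = 11, not 9  false
3) x3 = 9 lies in [5, 9]  true
4) x3 = 9 is odd  true
5) 2x2 + 4x8 = 2(1) + 4(12) = 50, not 49  false
6) x8 + x3 = 12 + 9 = 21  true
7) 5x8 + 2x6 = 5(12) + 2(10) = 80  true
8) x2 + x3 = 1 + 9 = 10  true
9) x8 = 12 is outside [6, 11]  false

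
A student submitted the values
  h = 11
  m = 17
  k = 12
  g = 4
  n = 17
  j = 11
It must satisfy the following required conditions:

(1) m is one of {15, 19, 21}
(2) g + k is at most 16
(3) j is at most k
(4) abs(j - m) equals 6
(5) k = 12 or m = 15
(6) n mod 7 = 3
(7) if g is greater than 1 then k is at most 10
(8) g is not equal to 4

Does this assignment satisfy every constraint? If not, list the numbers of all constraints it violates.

Constraints 1, 7, and 8 are violated.

(1) m = 17 is not in {15, 19, 21}  no
(2) g + k = 4 + 12 = 16; 16 ≤ 16  yes
(3) j = 11, k = 12; 11 ≤ 12  yes
(4) abs(11 - 17) = 6  yes
(5) k = 12 = 12 (first disjunct)  yes
(6) 17 mod 7 = 3  yes
(7) g = 4 > 1, so we need k ≤ 10; but k = 12 > 10  no
(8) g = 4, but 4 is required to differ  no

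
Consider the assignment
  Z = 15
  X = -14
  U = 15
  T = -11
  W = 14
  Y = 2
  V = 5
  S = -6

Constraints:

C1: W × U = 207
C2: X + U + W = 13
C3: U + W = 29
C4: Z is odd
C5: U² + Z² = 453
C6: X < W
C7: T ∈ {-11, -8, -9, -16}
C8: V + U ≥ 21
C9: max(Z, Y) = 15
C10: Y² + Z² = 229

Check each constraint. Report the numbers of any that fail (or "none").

C1: W × U = 14 × 15 = 210, not 207 — does not hold.
C2: X + U + W = -14 + 15 + 14 = 15, not 13 — does not hold.
C3: U + W = 15 + 14 = 29 — holds.
C4: Z = 15 is odd — holds.
C5: U² + Z² = 15² + 15² = 225 + 225 = 450, not 453 — does not hold.
C6: X = -14, W = 14; -14 < 14 — holds.
C7: T = -11 is in {-11, -8, -9, -16} — holds.
C8: V + U = 5 + 15 = 20; 20 < 21, bound 21 not met — does not hold.
C9: max(15, 2) = 15 — holds.
C10: Y² + Z² = 2² + 15² = 4 + 225 = 229 — holds.

Violated: 1, 2, 5, and 8.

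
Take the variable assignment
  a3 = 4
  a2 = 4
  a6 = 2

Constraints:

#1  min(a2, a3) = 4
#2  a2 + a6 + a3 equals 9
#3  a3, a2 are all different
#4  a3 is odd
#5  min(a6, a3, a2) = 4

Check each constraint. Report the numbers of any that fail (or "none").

#1 min(4, 4) = 4  ✔
#2 a2 + a6 + a3 = 4 + 2 + 4 = 10, not 9  ✘
#3 a3 = a2 = 4, not all different  ✘
#4 a3 = 4 is even  ✘
#5 min(2, 4, 4) = 2, not 4  ✘

No — constraints 2, 3, 4, and 5 are not satisfied.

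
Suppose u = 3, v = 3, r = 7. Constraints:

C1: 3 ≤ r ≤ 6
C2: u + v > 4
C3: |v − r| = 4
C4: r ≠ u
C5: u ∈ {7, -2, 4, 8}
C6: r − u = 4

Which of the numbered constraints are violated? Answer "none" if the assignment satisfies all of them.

C1: r = 7 is outside [3, 6] — violated.
C2: u + v = 3 + 3 = 6; 6 > 4 — satisfied.
C3: |3 − 7| = 4 — satisfied.
C4: r = 7, u = 3; distinct — satisfied.
C5: u = 3 is not in {7, -2, 4, 8} — violated.
C6: r − u = 7 − 3 = 4 — satisfied.

Constraints 1, 5 do not hold.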